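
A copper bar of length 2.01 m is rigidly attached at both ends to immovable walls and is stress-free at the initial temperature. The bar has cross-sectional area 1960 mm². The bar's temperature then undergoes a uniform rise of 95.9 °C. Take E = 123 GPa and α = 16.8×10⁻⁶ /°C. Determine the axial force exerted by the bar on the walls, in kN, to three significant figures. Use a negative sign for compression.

Free thermal expansion αLΔT = 16.8e-6 · 2010 · 95.9 = 3.238 mm.
The walls impose strain ε = −(3.238)/2010 = -1.6111e-03; σ = Eε = 123000 · -1.6111e-03 = -198.2 MPa.
Wall reaction R = σ·A = -198.2·1960 = -388400 N = -388.4 kN.

-388 kN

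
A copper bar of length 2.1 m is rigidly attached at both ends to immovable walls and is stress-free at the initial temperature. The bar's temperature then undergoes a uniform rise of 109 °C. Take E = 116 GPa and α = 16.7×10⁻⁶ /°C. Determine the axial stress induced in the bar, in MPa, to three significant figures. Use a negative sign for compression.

Free thermal expansion αLΔT = 16.7e-6 · 2100 · 109 = 3.823 mm.
The walls impose strain ε = −(3.823)/2100 = -1.8203e-03; σ = Eε = 116000 · -1.8203e-03 = -211.2 MPa.

-211 MPa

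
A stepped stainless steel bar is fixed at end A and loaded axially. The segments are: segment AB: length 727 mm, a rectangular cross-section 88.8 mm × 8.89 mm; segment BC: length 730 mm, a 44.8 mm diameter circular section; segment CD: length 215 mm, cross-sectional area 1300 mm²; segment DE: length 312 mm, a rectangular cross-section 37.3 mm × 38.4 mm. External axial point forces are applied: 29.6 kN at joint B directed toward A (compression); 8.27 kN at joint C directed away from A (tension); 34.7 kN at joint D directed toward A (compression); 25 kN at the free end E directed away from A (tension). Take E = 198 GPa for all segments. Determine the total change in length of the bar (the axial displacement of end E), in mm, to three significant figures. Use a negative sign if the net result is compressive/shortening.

-0.128 mm

Internal axial forces (sectioning from the free end, tension +): N_DE = 25 kN, N_CD = -9.7 kN, N_BC = -1.43 kN, N_AB = -31.03 kN.
A_AB = 789.4 mm².
A_BC = 1576 mm².
A_DE = 1432 mm².
δ_AB = -31030·727/(789.4·198000) = -0.1443 mm
δ_BC = -1430·730/(1576·198000) = -0.003345 mm
δ_CD = -9700·215/(1300·198000) = -0.008102 mm
δ_DE = 25000·312/(1432·198000) = 0.0275 mm
δ = Σδ_i = -0.1283 mm.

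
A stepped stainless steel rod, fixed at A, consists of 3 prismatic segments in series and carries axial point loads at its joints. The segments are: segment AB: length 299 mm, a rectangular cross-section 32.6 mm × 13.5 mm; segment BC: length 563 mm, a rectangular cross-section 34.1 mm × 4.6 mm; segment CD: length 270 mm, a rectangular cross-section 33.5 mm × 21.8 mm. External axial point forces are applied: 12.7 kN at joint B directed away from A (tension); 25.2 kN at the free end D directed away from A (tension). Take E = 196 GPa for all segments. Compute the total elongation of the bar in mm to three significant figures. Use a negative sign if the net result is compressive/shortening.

0.640 mm

Internal axial forces (sectioning from the free end, tension +): N_CD = 25.2 kN, N_BC = 25.2 kN, N_AB = 37.9 kN.
A_AB = 440.1 mm².
A_BC = 156.9 mm².
A_CD = 730.3 mm².
δ_AB = 37900·299/(440.1·196000) = 0.1314 mm
δ_BC = 25200·563/(156.9·196000) = 0.4615 mm
δ_CD = 25200·270/(730.3·196000) = 0.04753 mm
δ = Σδ_i = 0.6404 mm.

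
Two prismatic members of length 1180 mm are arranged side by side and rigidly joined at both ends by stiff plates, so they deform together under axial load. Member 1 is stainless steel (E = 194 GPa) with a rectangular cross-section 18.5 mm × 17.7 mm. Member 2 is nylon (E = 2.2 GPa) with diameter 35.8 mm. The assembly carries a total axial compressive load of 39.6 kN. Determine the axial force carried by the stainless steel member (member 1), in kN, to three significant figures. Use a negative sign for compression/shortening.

A_1 = 327.4 mm².
A_2 = 1007 mm².
Equal strain + equilibrium ⇒ each member carries load in proportion to AE: A₁E₁ = 63530000 N, A₂E₂ = 2215000 N, ΣAE = 65740000 N.
F₁ = P·A₁E₁/ΣAE = -39600·63530000/65740000 = -38270 N.

-38.3 kN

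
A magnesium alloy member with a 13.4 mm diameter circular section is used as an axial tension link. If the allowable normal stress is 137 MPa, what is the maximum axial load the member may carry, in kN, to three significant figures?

A = 141 mm².
P_max = σ_allow · A = 137 · 141 = 19320 N = 19.32 kN.

19.3 kN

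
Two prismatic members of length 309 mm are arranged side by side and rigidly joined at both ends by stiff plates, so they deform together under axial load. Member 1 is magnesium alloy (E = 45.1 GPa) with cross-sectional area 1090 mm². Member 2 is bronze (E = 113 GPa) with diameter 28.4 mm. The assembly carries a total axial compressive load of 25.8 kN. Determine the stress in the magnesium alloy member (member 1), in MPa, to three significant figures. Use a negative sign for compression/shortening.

-9.64 MPa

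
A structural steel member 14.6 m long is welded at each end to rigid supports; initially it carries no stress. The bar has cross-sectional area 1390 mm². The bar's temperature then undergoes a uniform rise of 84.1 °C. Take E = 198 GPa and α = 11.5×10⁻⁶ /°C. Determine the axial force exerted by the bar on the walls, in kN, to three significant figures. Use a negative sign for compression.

-266 kN

Free thermal expansion αLΔT = 11.5e-6 · 14600 · 84.1 = 14.12 mm.
The walls impose strain ε = −(14.12)/14600 = -9.6715e-04; σ = Eε = 198000 · -9.6715e-04 = -191.5 MPa.
Wall reaction R = σ·A = -191.5·1390 = -266200 N = -266.2 kN.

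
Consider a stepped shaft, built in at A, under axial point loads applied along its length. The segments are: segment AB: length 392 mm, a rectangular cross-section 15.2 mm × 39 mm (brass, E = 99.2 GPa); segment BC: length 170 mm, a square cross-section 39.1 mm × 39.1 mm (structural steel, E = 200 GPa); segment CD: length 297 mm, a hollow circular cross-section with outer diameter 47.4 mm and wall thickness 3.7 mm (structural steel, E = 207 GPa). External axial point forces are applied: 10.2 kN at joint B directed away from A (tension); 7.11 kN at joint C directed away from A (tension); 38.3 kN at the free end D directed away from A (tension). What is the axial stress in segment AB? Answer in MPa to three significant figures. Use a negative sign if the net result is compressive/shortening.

Internal axial forces (sectioning from the free end, tension +): N_CD = 38.3 kN, N_BC = 45.41 kN, N_AB = 55.61 kN.
A_AB = 592.8 mm².
σ_AB = N_AB/A_AB = 55610/592.8 = 93.81 MPa.

93.8 MPa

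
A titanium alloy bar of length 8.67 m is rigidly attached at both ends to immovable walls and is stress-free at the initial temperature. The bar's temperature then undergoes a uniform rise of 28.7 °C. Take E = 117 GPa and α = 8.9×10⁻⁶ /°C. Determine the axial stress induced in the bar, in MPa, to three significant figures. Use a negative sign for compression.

Free thermal expansion αLΔT = 8.9e-6 · 8670 · 28.7 = 2.215 mm.
The walls impose strain ε = −(2.215)/8670 = -2.5543e-04; σ = Eε = 117000 · -2.5543e-04 = -29.89 MPa.

-29.9 MPa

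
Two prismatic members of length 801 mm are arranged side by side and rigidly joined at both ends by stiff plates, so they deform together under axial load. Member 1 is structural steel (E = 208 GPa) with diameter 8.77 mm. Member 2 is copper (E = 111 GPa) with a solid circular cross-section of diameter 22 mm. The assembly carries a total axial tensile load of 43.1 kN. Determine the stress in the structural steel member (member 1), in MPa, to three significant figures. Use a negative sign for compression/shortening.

164 MPa

A_1 = 60.41 mm².
A_2 = 380.1 mm².
Equal strain + equilibrium ⇒ each member carries load in proportion to AE: A₁E₁ = 12560000 N, A₂E₂ = 42190000 N, ΣAE = 54760000 N.
σ₁ = P·E₁/ΣAE = 43100·208000/54760000 = 163.7 MPa.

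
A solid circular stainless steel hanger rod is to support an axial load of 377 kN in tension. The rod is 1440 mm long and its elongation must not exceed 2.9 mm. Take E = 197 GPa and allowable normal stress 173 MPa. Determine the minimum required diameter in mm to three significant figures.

52.7 mm

Required area A ≥ P/σ_allow = 377000/173 = 2179 mm².
For a solid circular section, d ≥ √(4A/π) = 52.67 mm.
Elongation limit: A ≥ PL/(Eδ_allow) = 377000·1440/(197000·2.9) = 950.3 mm² ⇒ d ≥ 34.78 mm.
The stress limit governs.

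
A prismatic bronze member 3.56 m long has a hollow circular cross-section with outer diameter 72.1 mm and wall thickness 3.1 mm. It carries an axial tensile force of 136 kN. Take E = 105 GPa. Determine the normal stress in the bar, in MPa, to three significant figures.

202 MPa

A = 672 mm².
σ = N/A = 136000/672 = 202.4 MPa.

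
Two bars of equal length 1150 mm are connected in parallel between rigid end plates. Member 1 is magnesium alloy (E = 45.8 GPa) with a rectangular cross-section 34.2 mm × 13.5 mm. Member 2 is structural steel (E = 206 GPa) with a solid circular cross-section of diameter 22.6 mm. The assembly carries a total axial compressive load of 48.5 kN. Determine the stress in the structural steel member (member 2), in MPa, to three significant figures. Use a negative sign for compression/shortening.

-96.3 MPa

A_1 = 461.7 mm².
A_2 = 401.1 mm².
Equal strain + equilibrium ⇒ each member carries load in proportion to AE: A₁E₁ = 21150000 N, A₂E₂ = 82640000 N, ΣAE = 103800000 N.
σ₂ = P·E₂/ΣAE = -48500·206000/103800000 = -96.27 MPa.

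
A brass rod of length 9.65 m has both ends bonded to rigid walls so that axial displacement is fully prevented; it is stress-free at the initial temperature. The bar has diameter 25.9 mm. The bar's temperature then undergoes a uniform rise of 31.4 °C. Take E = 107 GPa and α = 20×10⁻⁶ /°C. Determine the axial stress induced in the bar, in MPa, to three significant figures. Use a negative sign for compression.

-67.2 MPa

Free thermal expansion αLΔT = 20e-6 · 9650 · 31.4 = 6.06 mm.
The walls impose strain ε = −(6.06)/9650 = -6.2800e-04; σ = Eε = 107000 · -6.2800e-04 = -67.2 MPa.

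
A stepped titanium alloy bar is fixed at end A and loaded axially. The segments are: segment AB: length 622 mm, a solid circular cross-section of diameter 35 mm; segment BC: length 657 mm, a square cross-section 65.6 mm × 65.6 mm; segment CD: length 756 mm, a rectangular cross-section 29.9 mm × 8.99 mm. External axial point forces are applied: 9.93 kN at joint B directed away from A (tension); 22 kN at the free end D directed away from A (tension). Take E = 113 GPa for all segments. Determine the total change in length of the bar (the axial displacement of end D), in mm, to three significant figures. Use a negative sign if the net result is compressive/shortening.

0.760 mm

Internal axial forces (sectioning from the free end, tension +): N_CD = 22 kN, N_BC = 22 kN, N_AB = 31.93 kN.
A_AB = 962.1 mm².
A_BC = 4303 mm².
A_CD = 268.8 mm².
δ_AB = 31930·622/(962.1·113000) = 0.1827 mm
δ_BC = 22000·657/(4303·113000) = 0.02972 mm
δ_CD = 22000·756/(268.8·113000) = 0.5476 mm
δ = Σδ_i = 0.76 mm.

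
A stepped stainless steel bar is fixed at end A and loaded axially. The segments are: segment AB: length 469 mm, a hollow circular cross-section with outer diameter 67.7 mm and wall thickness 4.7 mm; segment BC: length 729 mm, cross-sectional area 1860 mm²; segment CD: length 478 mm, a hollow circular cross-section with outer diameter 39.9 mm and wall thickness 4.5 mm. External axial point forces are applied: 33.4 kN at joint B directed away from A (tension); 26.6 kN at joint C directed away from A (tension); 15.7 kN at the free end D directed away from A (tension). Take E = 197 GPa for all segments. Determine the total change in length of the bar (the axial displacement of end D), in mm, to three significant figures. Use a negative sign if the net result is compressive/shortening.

0.354 mm

Internal axial forces (sectioning from the free end, tension +): N_CD = 15.7 kN, N_BC = 42.3 kN, N_AB = 75.7 kN.
A_AB = 930.2 mm².
A_CD = 500.5 mm².
δ_AB = 75700·469/(930.2·197000) = 0.1937 mm
δ_BC = 42300·729/(1860·197000) = 0.08416 mm
δ_CD = 15700·478/(500.5·197000) = 0.07612 mm
δ = Σδ_i = 0.354 mm.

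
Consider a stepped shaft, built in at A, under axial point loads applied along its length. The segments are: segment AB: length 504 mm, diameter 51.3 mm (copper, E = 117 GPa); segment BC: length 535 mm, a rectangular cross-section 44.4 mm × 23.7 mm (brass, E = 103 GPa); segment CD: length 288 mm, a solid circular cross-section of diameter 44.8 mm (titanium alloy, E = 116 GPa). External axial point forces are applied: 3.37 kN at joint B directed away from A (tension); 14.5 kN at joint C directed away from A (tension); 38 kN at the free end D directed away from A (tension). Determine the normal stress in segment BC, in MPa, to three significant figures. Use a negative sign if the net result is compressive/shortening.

Internal axial forces (sectioning from the free end, tension +): N_CD = 38 kN, N_BC = 52.5 kN, N_AB = 55.87 kN.
A_BC = 1052 mm².
σ_BC = N_BC/A_BC = 52500/1052 = 49.89 MPa.

49.9 MPa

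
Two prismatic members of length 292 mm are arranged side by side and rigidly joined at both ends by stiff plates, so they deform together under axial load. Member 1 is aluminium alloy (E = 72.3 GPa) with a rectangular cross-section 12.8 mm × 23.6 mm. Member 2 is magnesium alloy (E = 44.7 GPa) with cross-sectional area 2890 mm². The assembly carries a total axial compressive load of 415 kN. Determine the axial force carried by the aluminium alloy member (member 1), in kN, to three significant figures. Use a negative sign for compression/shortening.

-60.0 kN

A_1 = 302.1 mm².
Equal strain + equilibrium ⇒ each member carries load in proportion to AE: A₁E₁ = 21840000 N, A₂E₂ = 129200000 N, ΣAE = 151000000 N.
F₁ = P·A₁E₁/ΣAE = -415000·21840000/151000000 = -60020 N.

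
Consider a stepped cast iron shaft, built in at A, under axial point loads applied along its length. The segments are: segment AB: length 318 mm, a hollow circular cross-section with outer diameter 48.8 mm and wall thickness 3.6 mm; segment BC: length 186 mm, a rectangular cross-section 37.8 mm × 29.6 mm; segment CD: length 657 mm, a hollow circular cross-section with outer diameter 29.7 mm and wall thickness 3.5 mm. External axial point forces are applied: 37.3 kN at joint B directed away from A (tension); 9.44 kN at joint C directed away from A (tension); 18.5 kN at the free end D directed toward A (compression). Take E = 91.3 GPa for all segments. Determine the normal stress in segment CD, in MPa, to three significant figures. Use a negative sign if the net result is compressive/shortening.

-64.2 MPa

Internal axial forces (sectioning from the free end, tension +): N_CD = -18.5 kN, N_BC = -9.06 kN, N_AB = 28.24 kN.
A_CD = 288.1 mm².
σ_CD = N_CD/A_CD = -18500/288.1 = -64.22 MPa.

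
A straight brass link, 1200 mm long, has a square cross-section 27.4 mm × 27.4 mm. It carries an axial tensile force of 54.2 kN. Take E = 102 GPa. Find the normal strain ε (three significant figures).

7.08e-04

A = 750.8 mm².
σ = N/A = 72.19 MPa; ε = σ/E = 72.19/102000 = 7.078e-04.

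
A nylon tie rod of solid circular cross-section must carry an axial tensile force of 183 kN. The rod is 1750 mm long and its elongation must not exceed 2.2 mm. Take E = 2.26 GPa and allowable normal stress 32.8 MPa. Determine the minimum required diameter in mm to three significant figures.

Required area A ≥ P/σ_allow = 183000/32.8 = 5579 mm².
For a solid circular section, d ≥ √(4A/π) = 84.28 mm.
Elongation limit: A ≥ PL/(Eδ_allow) = 183000·1750/(2260·2.2) = 64410 mm² ⇒ d ≥ 286.4 mm.
The elongation limit governs.

286 mm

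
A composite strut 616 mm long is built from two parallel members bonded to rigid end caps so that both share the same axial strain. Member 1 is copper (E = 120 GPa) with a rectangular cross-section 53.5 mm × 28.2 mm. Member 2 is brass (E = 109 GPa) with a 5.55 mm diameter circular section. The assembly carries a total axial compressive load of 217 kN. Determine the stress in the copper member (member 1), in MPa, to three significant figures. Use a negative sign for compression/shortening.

-142 MPa

A_1 = 1509 mm².
A_2 = 24.19 mm².
Equal strain + equilibrium ⇒ each member carries load in proportion to AE: A₁E₁ = 181000000 N, A₂E₂ = 2637000 N, ΣAE = 183700000 N.
σ₁ = P·E₁/ΣAE = -217000·120000/183700000 = -141.8 MPa.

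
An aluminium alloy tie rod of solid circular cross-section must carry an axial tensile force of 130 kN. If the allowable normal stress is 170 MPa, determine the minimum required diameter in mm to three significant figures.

31.2 mm

Required area A ≥ P/σ_allow = 130000/170 = 764.7 mm².
For a solid circular section, d ≥ √(4A/π) = 31.2 mm.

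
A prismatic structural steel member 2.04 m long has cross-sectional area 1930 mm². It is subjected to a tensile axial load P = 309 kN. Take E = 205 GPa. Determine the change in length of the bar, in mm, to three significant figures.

1.59 mm

δ_mech = NL/(AE) = 309000·2040/(1930·205000) = 1.593 mm.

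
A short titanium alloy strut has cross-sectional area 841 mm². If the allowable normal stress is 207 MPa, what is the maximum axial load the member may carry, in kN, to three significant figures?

P_max = σ_allow · A = 207 · 841 = 174100 N = 174.1 kN.

174 kN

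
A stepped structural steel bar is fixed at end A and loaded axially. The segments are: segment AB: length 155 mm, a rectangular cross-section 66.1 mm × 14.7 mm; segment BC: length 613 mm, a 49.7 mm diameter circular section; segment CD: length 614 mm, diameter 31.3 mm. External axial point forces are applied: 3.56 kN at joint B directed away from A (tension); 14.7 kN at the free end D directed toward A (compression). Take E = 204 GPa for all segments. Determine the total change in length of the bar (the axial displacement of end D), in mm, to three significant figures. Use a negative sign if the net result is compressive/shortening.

Internal axial forces (sectioning from the free end, tension +): N_CD = -14.7 kN, N_BC = -14.7 kN, N_AB = -11.14 kN.
A_AB = 971.7 mm².
A_BC = 1940 mm².
A_CD = 769.4 mm².
δ_AB = -11140·155/(971.7·204000) = -0.008711 mm
δ_BC = -14700·613/(1940·204000) = -0.02277 mm
δ_CD = -14700·614/(769.4·204000) = -0.0575 mm
δ = Σδ_i = -0.08898 mm.

-0.0890 mm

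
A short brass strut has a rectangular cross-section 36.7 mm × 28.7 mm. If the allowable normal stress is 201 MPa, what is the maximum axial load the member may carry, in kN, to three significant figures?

A = 1053 mm².
P_max = σ_allow · A = 201 · 1053 = 211700 N = 211.7 kN.

212 kN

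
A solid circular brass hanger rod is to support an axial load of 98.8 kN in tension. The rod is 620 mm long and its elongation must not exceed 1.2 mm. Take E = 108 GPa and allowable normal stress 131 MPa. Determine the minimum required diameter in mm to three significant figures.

31.0 mm

Required area A ≥ P/σ_allow = 98800/131 = 754.2 mm².
For a solid circular section, d ≥ √(4A/π) = 30.99 mm.
Elongation limit: A ≥ PL/(Eδ_allow) = 98800·620/(108000·1.2) = 472.7 mm² ⇒ d ≥ 24.53 mm.
The stress limit governs.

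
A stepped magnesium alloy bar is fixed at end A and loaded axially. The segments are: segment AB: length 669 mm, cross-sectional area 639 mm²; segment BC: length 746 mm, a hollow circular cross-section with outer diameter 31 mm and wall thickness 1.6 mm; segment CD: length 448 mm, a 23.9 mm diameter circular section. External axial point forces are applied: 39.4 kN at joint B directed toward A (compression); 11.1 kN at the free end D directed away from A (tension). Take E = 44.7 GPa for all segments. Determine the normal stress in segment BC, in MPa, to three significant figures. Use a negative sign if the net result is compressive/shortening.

75.1 MPa

Internal axial forces (sectioning from the free end, tension +): N_CD = 11.1 kN, N_BC = 11.1 kN, N_AB = -28.3 kN.
A_BC = 147.8 mm².
σ_BC = N_BC/A_BC = 11100/147.8 = 75.11 MPa.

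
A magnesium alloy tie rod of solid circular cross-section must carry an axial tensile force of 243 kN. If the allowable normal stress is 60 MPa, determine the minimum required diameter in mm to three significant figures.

Required area A ≥ P/σ_allow = 243000/60 = 4050 mm².
For a solid circular section, d ≥ √(4A/π) = 71.81 mm.

71.8 mm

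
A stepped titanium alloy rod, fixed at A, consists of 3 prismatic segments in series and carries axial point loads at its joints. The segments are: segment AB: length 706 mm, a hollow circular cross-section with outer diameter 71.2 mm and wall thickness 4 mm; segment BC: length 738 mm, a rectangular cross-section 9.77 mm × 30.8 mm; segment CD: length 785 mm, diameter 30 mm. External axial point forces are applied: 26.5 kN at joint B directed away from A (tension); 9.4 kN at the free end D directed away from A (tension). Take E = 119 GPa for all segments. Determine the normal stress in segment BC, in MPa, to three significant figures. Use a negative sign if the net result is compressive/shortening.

Internal axial forces (sectioning from the free end, tension +): N_CD = 9.4 kN, N_BC = 9.4 kN, N_AB = 35.9 kN.
A_BC = 300.9 mm².
σ_BC = N_BC/A_BC = 9400/300.9 = 31.24 MPa.

31.2 MPa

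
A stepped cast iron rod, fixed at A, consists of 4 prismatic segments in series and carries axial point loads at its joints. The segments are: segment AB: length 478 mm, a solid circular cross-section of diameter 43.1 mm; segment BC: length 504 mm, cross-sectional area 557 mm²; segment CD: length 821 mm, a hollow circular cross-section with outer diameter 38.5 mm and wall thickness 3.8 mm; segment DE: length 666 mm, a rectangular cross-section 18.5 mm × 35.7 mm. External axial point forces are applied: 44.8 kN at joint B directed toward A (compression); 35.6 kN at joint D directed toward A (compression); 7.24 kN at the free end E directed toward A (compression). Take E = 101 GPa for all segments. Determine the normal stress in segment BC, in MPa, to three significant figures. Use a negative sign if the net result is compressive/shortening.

-76.9 MPa

Internal axial forces (sectioning from the free end, tension +): N_DE = -7.24 kN, N_CD = -42.84 kN, N_BC = -42.84 kN, N_AB = -87.64 kN.
σ_BC = N_BC/A_BC = -42840/557 = -76.91 MPa.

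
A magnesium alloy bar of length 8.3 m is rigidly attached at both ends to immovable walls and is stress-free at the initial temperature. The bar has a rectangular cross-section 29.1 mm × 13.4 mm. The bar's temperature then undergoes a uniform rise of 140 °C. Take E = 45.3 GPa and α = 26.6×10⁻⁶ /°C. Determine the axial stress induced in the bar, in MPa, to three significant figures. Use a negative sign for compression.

Free thermal expansion αLΔT = 26.6e-6 · 8300 · 140 = 30.91 mm.
The walls impose strain ε = −(30.91)/8300 = -3.7240e-03; σ = Eε = 45300 · -3.7240e-03 = -168.7 MPa.

-169 MPa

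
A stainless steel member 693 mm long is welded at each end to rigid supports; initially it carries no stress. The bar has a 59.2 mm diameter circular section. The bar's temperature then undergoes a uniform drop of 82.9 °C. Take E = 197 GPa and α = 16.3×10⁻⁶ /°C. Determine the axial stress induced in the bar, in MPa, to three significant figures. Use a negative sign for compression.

Free thermal expansion αLΔT = 16.3e-6 · 693 · -82.9 = -0.9364 mm.
The walls impose strain ε = −(-0.9364)/693 = 1.3513e-03; σ = Eε = 197000 · 1.3513e-03 = 266.2 MPa.

266 MPa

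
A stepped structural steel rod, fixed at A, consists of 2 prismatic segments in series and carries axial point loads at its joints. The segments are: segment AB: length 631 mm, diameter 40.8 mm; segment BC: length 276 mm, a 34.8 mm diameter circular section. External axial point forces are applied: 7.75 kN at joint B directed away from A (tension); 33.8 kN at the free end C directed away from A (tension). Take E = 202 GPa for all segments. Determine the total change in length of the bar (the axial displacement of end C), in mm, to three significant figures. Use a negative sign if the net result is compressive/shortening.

0.148 mm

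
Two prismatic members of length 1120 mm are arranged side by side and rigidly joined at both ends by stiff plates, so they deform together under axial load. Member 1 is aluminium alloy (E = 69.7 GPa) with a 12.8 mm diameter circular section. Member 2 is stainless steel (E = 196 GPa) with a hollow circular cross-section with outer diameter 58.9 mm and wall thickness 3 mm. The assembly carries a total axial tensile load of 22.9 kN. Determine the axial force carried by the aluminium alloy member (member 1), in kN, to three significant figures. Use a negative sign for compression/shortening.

A_1 = 128.7 mm².
A_2 = 526.8 mm².
Equal strain + equilibrium ⇒ each member carries load in proportion to AE: A₁E₁ = 8969000 N, A₂E₂ = 103300000 N, ΣAE = 112200000 N.
F₁ = P·A₁E₁/ΣAE = 22900·8969000/112200000 = 1830 N.

1.83 kN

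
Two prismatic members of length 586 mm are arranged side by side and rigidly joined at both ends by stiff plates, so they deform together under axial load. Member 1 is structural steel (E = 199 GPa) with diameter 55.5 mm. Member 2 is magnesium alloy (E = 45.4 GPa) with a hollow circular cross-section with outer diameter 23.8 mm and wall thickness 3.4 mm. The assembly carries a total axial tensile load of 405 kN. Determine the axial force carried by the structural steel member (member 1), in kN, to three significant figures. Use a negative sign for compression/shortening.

397 kN

A_1 = 2419 mm².
A_2 = 217.9 mm².
Equal strain + equilibrium ⇒ each member carries load in proportion to AE: A₁E₁ = 481400000 N, A₂E₂ = 9893000 N, ΣAE = 491300000 N.
F₁ = P·A₁E₁/ΣAE = 405000·481400000/491300000 = 396800 N.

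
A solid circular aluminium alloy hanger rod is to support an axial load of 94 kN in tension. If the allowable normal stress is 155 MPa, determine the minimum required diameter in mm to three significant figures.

27.8 mm

Required area A ≥ P/σ_allow = 94000/155 = 606.5 mm².
For a solid circular section, d ≥ √(4A/π) = 27.79 mm.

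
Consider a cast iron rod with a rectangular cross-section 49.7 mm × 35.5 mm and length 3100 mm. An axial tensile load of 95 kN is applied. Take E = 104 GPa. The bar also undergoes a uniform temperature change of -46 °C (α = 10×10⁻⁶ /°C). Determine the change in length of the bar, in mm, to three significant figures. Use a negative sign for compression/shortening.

A = 1764 mm².
δ_mech = NL/(AE) = 95000·3100/(1764·104000) = 1.605 mm.
δ_thermal = αLΔT = 10e-6·3100·-46 = -1.426 mm.
δ = δ_mech + δ_thermal = 0.179 mm.

0.179 mm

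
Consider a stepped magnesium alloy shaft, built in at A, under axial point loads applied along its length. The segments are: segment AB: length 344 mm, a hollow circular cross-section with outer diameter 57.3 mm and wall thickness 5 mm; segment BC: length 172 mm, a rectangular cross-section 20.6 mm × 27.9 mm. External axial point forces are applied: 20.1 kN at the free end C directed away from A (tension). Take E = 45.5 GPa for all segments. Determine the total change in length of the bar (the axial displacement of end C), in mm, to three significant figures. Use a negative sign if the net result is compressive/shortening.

0.317 mm

Internal axial forces (sectioning from the free end, tension +): N_BC = 20.1 kN, N_AB = 20.1 kN.
A_AB = 821.5 mm².
A_BC = 574.7 mm².
δ_AB = 20100·344/(821.5·45500) = 0.185 mm
δ_BC = 20100·172/(574.7·45500) = 0.1322 mm
δ = Σδ_i = 0.3172 mm.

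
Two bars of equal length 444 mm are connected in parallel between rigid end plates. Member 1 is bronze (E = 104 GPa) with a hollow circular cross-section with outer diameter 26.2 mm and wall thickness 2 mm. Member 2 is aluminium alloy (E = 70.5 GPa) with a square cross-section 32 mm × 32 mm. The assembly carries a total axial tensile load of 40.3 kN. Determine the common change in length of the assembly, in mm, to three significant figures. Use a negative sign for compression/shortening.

0.203 mm

A_1 = 152.1 mm².
A_2 = 1024 mm².
Equal strain + equilibrium ⇒ each member carries load in proportion to AE: A₁E₁ = 15810000 N, A₂E₂ = 72190000 N, ΣAE = 88010000 N.
δ = PL/ΣAE = 40300·444/88010000 = 0.2033 mm.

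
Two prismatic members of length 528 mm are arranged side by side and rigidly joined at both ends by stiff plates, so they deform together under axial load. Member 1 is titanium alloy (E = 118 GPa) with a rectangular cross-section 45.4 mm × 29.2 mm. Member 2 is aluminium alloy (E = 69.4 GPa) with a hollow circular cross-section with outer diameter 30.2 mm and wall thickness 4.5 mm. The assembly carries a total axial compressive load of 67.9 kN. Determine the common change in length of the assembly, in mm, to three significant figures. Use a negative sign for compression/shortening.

-0.197 mm

A_1 = 1326 mm².
A_2 = 363.3 mm².
Equal strain + equilibrium ⇒ each member carries load in proportion to AE: A₁E₁ = 156400000 N, A₂E₂ = 25210000 N, ΣAE = 181600000 N.
δ = PL/ΣAE = -67900·528/181600000 = -0.1974 mm.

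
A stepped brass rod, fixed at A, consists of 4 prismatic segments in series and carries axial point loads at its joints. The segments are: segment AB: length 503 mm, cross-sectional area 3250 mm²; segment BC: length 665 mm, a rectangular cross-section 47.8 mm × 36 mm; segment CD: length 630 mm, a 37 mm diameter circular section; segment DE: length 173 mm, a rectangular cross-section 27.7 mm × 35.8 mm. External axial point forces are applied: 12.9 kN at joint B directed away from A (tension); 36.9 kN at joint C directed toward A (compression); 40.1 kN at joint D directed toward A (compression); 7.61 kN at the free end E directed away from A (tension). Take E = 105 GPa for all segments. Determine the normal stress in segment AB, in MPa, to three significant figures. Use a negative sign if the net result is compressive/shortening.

-17.4 MPa

Internal axial forces (sectioning from the free end, tension +): N_DE = 7.61 kN, N_CD = -32.49 kN, N_BC = -69.39 kN, N_AB = -56.49 kN.
σ_AB = N_AB/A_AB = -56490/3250 = -17.38 MPa.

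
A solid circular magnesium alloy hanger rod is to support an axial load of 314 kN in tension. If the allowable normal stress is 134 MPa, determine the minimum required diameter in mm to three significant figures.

54.6 mm

Required area A ≥ P/σ_allow = 314000/134 = 2343 mm².
For a solid circular section, d ≥ √(4A/π) = 54.62 mm.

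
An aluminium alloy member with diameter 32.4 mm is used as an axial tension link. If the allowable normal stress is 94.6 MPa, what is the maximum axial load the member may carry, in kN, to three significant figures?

78.0 kN

A = 824.5 mm².
P_max = σ_allow · A = 94.6 · 824.5 = 78000 N = 78 kN.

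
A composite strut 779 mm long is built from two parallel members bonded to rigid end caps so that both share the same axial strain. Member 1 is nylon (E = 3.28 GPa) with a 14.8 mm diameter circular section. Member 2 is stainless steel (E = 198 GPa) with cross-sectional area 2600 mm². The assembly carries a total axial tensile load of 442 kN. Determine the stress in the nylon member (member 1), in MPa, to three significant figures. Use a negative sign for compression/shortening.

2.81 MPa

A_1 = 172 mm².
Equal strain + equilibrium ⇒ each member carries load in proportion to AE: A₁E₁ = 564300 N, A₂E₂ = 514800000 N, ΣAE = 515400000 N.
σ₁ = P·E₁/ΣAE = 442000·3280/515400000 = 2.813 MPa.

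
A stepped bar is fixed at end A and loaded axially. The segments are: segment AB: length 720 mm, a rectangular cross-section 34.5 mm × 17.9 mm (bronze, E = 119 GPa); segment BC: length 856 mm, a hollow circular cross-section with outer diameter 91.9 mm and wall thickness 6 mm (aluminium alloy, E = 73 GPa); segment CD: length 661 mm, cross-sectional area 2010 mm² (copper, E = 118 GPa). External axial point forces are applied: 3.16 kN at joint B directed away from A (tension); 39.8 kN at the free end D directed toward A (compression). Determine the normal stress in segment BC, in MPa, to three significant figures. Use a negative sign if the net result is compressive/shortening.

Internal axial forces (sectioning from the free end, tension +): N_CD = -39.8 kN, N_BC = -39.8 kN, N_AB = -36.64 kN.
A_BC = 1619 mm².
σ_BC = N_BC/A_BC = -39800/1619 = -24.58 MPa.

-24.6 MPa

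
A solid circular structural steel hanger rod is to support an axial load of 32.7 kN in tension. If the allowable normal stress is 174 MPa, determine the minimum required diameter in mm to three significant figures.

15.5 mm

Required area A ≥ P/σ_allow = 32700/174 = 187.9 mm².
For a solid circular section, d ≥ √(4A/π) = 15.47 mm.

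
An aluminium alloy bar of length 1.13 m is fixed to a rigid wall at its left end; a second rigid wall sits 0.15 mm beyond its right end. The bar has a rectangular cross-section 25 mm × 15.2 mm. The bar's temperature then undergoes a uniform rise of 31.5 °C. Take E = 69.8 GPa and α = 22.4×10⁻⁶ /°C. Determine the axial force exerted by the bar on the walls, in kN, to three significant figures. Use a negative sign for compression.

Free thermal expansion αLΔT = 22.4e-6 · 1130 · 31.5 = 0.7973 mm.
The walls engage after the gap closes; constrained expansion = 0.7973 − 0.15 = 0.6473 mm.
The walls impose strain ε = −(0.6473)/1130 = -5.7286e-04; σ = Eε = 69800 · -5.7286e-04 = -39.99 MPa.
Wall reaction R = σ·A = -39.99·380 = -15190 N = -15.19 kN.

-15.2 kN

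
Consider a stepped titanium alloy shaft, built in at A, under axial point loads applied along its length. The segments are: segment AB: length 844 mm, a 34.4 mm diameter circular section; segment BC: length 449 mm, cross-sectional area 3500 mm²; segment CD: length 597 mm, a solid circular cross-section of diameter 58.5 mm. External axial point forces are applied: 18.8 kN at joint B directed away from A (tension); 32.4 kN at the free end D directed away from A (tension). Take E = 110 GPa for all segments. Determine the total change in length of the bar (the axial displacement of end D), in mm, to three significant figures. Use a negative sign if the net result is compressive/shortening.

0.526 mm

Internal axial forces (sectioning from the free end, tension +): N_CD = 32.4 kN, N_BC = 32.4 kN, N_AB = 51.2 kN.
A_AB = 929.4 mm².
A_CD = 2688 mm².
δ_AB = 51200·844/(929.4·110000) = 0.4227 mm
δ_BC = 32400·449/(3500·110000) = 0.03779 mm
δ_CD = 32400·597/(2688·110000) = 0.06542 mm
δ = Σδ_i = 0.5259 mm.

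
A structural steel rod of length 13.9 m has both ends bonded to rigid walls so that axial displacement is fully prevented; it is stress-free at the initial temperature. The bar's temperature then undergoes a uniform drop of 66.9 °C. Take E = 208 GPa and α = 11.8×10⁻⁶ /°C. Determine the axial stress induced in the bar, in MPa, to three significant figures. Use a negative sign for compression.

164 MPa

Free thermal expansion αLΔT = 11.8e-6 · 13900 · -66.9 = -10.97 mm.
The walls impose strain ε = −(-10.97)/13900 = 7.8942e-04; σ = Eε = 208000 · 7.8942e-04 = 164.2 MPa.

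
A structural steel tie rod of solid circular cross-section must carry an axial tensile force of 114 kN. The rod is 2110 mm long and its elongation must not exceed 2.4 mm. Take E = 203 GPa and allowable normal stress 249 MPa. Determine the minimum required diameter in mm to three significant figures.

25.1 mm

Required area A ≥ P/σ_allow = 114000/249 = 457.8 mm².
For a solid circular section, d ≥ √(4A/π) = 24.14 mm.
Elongation limit: A ≥ PL/(Eδ_allow) = 114000·2110/(203000·2.4) = 493.7 mm² ⇒ d ≥ 25.07 mm.
The elongation limit governs.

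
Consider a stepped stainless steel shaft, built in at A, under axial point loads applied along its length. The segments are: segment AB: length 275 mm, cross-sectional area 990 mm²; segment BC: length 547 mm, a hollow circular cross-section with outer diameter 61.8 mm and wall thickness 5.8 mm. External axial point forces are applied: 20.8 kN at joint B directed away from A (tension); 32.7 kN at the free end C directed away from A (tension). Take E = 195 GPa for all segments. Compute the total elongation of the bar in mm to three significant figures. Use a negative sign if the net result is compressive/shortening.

0.166 mm

Internal axial forces (sectioning from the free end, tension +): N_BC = 32.7 kN, N_AB = 53.5 kN.
A_BC = 1020 mm².
δ_AB = 53500·275/(990·195000) = 0.07621 mm
δ_BC = 32700·547/(1020·195000) = 0.08989 mm
δ = Σδ_i = 0.1661 mm.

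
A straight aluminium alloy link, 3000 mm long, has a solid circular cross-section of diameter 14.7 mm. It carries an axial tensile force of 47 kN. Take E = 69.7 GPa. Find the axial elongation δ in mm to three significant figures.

A = 169.7 mm².
δ_mech = NL/(AE) = 47000·3000/(169.7·69700) = 11.92 mm.

11.9 mm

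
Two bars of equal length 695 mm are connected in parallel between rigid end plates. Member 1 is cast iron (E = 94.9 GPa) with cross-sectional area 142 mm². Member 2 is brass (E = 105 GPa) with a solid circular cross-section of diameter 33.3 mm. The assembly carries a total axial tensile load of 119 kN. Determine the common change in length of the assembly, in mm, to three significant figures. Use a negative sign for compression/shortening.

0.788 mm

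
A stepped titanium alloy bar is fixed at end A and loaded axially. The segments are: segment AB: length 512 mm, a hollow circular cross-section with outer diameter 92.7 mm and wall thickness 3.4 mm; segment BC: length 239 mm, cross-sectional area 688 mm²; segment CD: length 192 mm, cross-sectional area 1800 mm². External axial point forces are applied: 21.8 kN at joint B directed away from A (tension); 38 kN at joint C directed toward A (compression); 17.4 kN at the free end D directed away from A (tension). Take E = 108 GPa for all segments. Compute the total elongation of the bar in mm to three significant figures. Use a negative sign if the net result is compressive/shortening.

-0.0431 mm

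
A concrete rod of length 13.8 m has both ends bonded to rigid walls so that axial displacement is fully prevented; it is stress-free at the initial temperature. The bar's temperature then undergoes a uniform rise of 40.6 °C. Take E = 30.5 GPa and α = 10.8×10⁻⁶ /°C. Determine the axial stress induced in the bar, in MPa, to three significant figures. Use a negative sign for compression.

Free thermal expansion αLΔT = 10.8e-6 · 13800 · 40.6 = 6.051 mm.
The walls impose strain ε = −(6.051)/13800 = -4.3848e-04; σ = Eε = 30500 · -4.3848e-04 = -13.37 MPa.

-13.4 MPa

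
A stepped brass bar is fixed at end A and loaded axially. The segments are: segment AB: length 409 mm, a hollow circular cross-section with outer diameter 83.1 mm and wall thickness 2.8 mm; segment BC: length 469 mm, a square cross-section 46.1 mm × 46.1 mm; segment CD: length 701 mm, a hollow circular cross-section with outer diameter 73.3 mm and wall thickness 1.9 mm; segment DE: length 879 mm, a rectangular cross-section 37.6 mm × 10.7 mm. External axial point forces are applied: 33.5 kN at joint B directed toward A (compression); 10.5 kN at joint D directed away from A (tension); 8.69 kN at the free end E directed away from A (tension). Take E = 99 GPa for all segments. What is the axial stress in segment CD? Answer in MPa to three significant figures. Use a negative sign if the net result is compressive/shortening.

Internal axial forces (sectioning from the free end, tension +): N_DE = 8.69 kN, N_CD = 19.19 kN, N_BC = 19.19 kN, N_AB = -14.31 kN.
A_CD = 426.2 mm².
σ_CD = N_CD/A_CD = 19190/426.2 = 45.03 MPa.

45.0 MPa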